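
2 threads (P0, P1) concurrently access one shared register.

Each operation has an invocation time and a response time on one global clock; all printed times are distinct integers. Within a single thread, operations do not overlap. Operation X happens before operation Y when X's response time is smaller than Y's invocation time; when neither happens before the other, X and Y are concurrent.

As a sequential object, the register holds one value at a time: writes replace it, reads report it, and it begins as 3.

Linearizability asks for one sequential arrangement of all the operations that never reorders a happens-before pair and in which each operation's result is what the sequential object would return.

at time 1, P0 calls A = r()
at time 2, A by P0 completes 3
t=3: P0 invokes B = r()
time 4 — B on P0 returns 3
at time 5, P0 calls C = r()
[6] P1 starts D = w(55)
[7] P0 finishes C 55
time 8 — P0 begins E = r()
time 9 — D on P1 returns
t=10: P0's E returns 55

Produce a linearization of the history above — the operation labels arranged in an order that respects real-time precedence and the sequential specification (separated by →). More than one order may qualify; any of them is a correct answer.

A → B → D → C → E

step 1: A r() → 3 — value 3
step 2: B r() → 3 — value 3
step 3: D w(55) — value 55
step 4: C r() → 55 — value 55
step 5: E r() → 55 — value 55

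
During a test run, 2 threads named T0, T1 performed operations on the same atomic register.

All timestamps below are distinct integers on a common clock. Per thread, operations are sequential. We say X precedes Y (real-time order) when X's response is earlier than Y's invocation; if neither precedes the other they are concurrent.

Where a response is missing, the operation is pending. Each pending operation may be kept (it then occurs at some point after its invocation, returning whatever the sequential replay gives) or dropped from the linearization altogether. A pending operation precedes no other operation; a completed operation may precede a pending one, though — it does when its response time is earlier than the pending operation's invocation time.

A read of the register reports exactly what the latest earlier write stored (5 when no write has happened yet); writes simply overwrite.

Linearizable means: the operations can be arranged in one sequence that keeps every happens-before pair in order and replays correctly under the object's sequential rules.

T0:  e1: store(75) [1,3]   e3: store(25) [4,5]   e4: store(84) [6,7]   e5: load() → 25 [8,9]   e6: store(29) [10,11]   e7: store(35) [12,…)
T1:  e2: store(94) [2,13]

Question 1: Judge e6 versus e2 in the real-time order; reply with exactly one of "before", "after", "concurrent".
e6 spans [10,11], e2 spans [2,13]
the intervals overlap in both directions

concurrent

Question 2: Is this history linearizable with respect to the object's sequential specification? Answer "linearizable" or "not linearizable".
events 1..8 are fine; event 9 — the response of e5 at time 9 — makes the prefix non-linearizable
the completed operations (4 total) allow one real-time order; the atomic register replay rejects it
include/drop combinations of the 1 pending operation (e2) were all tried; none helps
one such order, e1, e3, e4, e5 (pending dropped), breaks at step 4 where e5 load() → 25 is illegal

not linearizable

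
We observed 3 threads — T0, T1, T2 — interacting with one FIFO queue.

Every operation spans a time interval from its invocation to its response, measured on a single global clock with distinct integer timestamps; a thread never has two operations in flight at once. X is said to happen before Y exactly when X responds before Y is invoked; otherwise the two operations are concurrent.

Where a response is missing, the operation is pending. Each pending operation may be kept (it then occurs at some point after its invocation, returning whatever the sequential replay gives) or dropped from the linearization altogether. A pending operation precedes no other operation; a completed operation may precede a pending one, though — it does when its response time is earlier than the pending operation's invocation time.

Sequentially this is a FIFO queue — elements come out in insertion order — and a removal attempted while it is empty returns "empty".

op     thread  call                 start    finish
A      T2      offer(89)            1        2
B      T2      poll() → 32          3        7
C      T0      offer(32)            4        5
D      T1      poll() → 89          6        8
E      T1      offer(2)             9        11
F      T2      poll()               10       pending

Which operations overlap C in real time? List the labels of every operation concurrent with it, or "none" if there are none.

B

C spans [4,5]; an op avoiding the whole window 4..5 is ordered, any other is concurrent
A [1,2]: before
B [3,7]: concurrent
D [6,8]: after
E [9,11]: after
F [10,…): after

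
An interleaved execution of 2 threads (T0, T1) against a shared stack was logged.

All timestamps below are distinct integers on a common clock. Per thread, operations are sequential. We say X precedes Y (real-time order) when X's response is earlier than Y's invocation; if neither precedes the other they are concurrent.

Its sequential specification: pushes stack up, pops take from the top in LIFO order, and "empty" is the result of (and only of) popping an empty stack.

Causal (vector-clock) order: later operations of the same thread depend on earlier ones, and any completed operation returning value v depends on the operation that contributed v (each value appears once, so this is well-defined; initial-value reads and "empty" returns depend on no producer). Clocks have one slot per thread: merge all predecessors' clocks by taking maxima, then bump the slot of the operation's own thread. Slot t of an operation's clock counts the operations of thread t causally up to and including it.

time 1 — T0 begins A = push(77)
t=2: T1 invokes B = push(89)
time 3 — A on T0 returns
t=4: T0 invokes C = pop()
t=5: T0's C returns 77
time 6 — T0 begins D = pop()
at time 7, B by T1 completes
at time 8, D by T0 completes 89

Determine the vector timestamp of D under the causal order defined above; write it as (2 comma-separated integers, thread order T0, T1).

invoked at 2, B has no predecessors; its own T1 bump gives (0, 1)
invoked at 1, A has no predecessors; its own T0 bump gives (1, 0)
C (invocation 4): componentwise max over VC(A)=(1, 0), +1 at T0, giving (2, 0)
D (invocation 6): componentwise max over VC(B)=(0, 1), VC(C)=(2, 0), +1 at T0, giving (3, 1)
target: VC(D) = (3, 1)

(3, 1)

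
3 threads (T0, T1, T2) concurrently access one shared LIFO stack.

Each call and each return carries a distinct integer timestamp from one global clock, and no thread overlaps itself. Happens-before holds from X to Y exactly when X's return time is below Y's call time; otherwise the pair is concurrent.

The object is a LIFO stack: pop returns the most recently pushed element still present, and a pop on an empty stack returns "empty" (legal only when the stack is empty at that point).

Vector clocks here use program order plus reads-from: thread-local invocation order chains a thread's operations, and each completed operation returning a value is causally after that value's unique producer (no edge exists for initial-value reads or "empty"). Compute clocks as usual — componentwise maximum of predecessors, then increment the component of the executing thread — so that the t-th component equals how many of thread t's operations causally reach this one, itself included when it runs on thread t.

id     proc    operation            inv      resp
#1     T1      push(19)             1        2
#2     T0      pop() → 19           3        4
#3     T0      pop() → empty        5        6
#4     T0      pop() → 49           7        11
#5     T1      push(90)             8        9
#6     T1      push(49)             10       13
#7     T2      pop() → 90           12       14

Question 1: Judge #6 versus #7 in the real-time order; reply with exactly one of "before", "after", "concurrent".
concurrent

#6 spans [10,13], #7 spans [12,14]
the intervals overlap in both directions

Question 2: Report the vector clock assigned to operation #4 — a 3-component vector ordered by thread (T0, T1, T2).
(3, 3, 0)

invoked at 1, #1 has no predecessors; its own T1 bump gives (0, 1, 0)
#5 (invocation 8): componentwise max over VC(#1)=(0, 1, 0), +1 at T1, giving (0, 2, 0)
#2 (invocation 3): componentwise max over VC(#1)=(0, 1, 0), +1 at T0, giving (1, 1, 0)
#7 (invocation 12): componentwise max over VC(#5)=(0, 2, 0), +1 at T2, giving (0, 2, 1)
#6 (invocation 10): componentwise max over VC(#5)=(0, 2, 0), +1 at T1, giving (0, 3, 0)
#3 (invocation 5): componentwise max over VC(#2)=(1, 1, 0), +1 at T0, giving (2, 1, 0)
#4 (invocation 7): componentwise max over VC(#3)=(2, 1, 0), VC(#6)=(0, 3, 0), +1 at T0, giving (3, 3, 0)
target: VC(#4) = (3, 3, 0)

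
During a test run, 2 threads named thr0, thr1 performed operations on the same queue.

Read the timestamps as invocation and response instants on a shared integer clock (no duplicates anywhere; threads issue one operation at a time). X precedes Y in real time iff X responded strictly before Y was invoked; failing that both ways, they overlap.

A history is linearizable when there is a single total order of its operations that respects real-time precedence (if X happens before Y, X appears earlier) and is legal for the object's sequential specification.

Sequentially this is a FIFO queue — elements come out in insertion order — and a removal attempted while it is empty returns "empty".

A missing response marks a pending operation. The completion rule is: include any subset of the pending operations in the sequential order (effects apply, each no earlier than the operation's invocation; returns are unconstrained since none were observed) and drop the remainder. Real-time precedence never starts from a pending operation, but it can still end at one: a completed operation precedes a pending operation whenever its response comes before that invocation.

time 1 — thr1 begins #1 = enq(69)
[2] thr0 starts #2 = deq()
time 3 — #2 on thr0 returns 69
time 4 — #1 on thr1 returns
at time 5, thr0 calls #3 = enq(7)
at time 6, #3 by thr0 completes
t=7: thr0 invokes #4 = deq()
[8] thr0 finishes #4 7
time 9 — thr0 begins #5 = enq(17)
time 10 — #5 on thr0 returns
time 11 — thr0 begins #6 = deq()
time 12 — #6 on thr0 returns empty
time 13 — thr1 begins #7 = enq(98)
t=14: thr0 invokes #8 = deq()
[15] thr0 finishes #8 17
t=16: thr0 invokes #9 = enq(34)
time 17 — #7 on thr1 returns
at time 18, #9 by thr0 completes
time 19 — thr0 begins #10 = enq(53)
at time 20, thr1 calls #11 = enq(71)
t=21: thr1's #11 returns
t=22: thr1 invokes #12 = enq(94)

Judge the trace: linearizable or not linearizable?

already the first 12 events (up to #6's response at time 12) admit no linearization; the first 11 still do
every one of the 2 real-time-consistent orders over 6 completed queue ops fails the sequential spec
take #1, #2, #3, #4, #5, #6: step 6 already fails, because #6 deq() → empty cannot occur there
take #2, #1, #3, #4, #5, #6: step 1 already fails, because #2 deq() → 69 cannot occur there

not linearizable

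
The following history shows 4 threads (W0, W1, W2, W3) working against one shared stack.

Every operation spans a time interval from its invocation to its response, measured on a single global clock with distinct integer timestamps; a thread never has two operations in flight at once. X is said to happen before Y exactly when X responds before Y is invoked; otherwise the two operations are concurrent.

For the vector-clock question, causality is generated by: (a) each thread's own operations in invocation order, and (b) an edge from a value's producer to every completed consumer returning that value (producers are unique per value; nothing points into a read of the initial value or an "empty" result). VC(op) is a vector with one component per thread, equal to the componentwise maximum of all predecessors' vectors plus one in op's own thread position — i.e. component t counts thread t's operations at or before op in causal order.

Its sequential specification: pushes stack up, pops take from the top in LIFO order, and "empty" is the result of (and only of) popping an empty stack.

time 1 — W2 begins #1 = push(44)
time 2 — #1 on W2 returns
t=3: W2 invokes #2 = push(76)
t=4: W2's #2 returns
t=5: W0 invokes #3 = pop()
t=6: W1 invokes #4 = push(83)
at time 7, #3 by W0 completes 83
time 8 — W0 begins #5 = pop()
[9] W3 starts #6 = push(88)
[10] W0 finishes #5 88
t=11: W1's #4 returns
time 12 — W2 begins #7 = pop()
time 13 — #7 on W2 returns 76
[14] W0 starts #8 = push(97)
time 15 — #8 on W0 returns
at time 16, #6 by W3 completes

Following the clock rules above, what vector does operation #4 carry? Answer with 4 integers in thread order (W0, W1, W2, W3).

no predecessors for #6 (invoked 9): W3 increments from zero → (0, 0, 0, 1)
no predecessors for #1 (invoked 1): W2 increments from zero → (0, 0, 1, 0)
no predecessors for #4 (invoked 6): W1 increments from zero → (0, 1, 0, 0)
VC(#2, invoked at 3): max of VC(#1)=(0, 0, 1, 0), then +1 on thread W2 → (0, 0, 2, 0)
VC(#3, invoked at 5): max of VC(#4)=(0, 1, 0, 0), then +1 on thread W0 → (1, 1, 0, 0)
VC(#7, invoked at 12): max of VC(#2)=(0, 0, 2, 0), then +1 on thread W2 → (0, 0, 3, 0)
VC(#5, invoked at 8): max of VC(#3)=(1, 1, 0, 0), VC(#6)=(0, 0, 0, 1), then +1 on thread W0 → (2, 1, 0, 1)
VC(#8, invoked at 14): max of VC(#5)=(2, 1, 0, 1), then +1 on thread W0 → (3, 1, 0, 1)
target: VC(#4) = (0, 1, 0, 0)

(0, 1, 0, 0)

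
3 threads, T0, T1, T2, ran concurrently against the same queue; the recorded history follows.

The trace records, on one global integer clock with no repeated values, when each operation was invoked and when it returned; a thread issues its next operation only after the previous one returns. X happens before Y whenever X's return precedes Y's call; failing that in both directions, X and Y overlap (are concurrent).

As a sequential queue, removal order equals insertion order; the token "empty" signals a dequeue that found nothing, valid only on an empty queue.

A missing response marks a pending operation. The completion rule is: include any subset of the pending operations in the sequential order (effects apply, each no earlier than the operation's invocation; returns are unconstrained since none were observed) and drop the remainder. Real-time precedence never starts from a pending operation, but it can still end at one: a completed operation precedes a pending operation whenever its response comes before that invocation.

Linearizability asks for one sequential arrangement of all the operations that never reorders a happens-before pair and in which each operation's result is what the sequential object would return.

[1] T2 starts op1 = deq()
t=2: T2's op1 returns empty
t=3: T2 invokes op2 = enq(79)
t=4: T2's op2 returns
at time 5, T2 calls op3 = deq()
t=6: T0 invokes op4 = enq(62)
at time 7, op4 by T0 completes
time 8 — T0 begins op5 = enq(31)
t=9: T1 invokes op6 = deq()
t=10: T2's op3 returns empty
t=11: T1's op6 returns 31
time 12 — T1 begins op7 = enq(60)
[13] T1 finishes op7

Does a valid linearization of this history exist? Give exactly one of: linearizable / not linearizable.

not linearizable

cut after 9 events: linearizable; cut after 10 events (op3 responds, time 10): not linearizable
4 completed operations, 2 real-time-consistent orders — every queue replay fails
including or dropping the 2 pending operations (op5, op6) in any combination fails
take op1, op2, op3, op4 (pending dropped): step 3 already fails, because op3 deq() → empty cannot occur there
take op1, op2, op4, op3 (pending dropped): step 4 already fails, because op3 deq() → empty cannot occur there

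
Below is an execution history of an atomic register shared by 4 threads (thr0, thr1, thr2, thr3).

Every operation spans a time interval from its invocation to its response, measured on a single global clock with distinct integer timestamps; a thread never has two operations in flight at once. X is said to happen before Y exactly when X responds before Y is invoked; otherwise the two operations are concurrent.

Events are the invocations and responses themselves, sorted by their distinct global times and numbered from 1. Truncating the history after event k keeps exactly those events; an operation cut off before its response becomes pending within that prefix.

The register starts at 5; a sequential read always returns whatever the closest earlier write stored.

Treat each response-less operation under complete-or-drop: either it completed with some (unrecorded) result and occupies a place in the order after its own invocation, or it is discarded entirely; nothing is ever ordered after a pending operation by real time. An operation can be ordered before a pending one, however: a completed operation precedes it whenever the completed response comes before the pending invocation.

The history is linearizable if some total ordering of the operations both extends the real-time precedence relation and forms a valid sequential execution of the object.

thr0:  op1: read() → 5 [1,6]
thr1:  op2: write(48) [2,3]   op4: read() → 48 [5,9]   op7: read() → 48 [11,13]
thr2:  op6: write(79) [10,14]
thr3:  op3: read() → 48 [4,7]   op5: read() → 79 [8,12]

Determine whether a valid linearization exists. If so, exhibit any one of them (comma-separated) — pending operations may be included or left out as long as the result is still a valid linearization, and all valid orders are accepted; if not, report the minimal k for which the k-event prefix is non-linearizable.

linearizable — witness: op1, op2, op3, op4, op7, op6, op5

1. op1 read() → 5, leaving value 5
2. op2 write(48), leaving value 48
3. op3 read() → 48, leaving value 48
4. op4 read() → 48, leaving value 48
5. op7 read() → 48, leaving value 48
6. op6 write(79), leaving value 79
7. op5 read() → 79, leaving value 79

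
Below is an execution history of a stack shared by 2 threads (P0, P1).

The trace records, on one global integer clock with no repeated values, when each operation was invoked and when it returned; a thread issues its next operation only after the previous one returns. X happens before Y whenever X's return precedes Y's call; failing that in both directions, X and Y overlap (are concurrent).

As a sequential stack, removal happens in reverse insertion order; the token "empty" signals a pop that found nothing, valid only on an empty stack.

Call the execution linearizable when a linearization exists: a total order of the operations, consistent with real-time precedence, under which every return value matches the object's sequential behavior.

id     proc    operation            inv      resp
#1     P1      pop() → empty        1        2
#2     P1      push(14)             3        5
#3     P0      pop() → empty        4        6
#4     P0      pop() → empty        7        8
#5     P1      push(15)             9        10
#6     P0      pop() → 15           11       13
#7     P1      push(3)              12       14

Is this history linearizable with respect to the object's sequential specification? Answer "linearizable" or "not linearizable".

through event 7 a valid linearization exists; event 8 (#4 responding at time 8) ends that
no legal order exists: 2 real-time-consistent candidates over 4 completed stack operations, all rejected
take #1, #2, #3, #4: step 3 already fails, because #3 pop() → empty cannot occur there
take #1, #3, #2, #4: step 4 already fails, because #4 pop() → empty cannot occur there

not linearizable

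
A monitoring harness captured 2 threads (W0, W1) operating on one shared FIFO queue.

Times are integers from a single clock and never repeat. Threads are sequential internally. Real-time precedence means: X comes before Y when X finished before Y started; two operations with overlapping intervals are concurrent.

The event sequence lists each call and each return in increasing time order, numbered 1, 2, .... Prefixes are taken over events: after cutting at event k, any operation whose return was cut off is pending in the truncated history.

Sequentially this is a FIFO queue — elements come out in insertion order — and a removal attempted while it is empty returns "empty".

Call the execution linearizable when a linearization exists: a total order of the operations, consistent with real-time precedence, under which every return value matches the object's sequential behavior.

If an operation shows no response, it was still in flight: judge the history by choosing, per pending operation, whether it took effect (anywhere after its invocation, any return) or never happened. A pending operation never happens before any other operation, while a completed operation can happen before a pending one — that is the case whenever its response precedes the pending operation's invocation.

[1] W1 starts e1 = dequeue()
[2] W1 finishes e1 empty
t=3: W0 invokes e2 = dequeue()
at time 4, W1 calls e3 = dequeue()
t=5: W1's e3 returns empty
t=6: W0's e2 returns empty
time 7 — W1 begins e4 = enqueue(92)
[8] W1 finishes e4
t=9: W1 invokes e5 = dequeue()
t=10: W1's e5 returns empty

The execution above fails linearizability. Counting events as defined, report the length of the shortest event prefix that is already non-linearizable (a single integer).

a valid linearization of events 1..9 exists, for instance e1, e2, e3, e4:
1. e1 dequeue() → empty, leaving queue <>
2. e2 dequeue() → empty, leaving queue <>
3. e3 dequeue() → empty, leaving queue <>
4. e4 enqueue(92), leaving queue <92>
adding event 10 (e5 responds at 10) leaves no legal real-time order
take e1, e2, e3, e4, e5: step 5 already fails, because e5 dequeue() → empty cannot occur there
take e1, e3, e2, e4, e5: step 5 already fails, because e5 dequeue() → empty cannot occur there

10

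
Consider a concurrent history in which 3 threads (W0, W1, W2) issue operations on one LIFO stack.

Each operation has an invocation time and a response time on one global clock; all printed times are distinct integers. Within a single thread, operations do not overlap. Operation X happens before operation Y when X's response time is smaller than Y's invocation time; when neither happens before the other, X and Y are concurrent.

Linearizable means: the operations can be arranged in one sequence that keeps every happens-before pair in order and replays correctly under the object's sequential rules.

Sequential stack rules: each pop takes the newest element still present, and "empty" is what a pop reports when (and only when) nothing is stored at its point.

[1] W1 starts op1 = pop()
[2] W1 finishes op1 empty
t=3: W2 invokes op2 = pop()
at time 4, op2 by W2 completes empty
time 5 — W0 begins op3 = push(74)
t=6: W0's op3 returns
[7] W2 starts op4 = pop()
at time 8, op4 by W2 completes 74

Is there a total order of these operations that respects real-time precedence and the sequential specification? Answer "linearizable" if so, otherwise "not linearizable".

one valid linearization: op1, op2, op3, op4
step 1: op1 pop() → empty — stack <>
step 2: op2 pop() → empty — stack <>
step 3: op3 push(74) — stack <74>
step 4: op4 pop() → 74 — stack <>

linearizable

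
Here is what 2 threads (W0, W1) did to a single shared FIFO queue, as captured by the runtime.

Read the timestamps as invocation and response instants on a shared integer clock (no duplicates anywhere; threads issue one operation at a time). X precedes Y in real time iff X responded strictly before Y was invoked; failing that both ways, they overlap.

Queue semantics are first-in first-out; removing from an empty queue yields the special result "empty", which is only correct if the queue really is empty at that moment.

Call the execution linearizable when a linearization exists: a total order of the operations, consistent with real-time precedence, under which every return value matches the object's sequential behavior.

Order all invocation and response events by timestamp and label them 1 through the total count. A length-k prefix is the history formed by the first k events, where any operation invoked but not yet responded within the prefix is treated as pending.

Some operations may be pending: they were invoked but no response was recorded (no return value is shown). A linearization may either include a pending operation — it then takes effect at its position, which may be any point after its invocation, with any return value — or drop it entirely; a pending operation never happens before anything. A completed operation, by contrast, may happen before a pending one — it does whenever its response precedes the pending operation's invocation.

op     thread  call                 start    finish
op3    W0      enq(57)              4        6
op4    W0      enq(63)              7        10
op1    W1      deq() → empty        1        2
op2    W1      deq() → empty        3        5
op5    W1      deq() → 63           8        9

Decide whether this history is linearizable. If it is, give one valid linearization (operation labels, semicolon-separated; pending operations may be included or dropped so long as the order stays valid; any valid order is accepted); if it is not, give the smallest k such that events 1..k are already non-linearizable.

cut after 8 events: linearizable; cut after 9 events (op5 responds, time 9): not linearizable
2 orders of the 4 completed FIFO queue ops respect real time; none is legal
every completion of the 1 pending operation (op4) was checked; none linearizes
take op1, op2, op3, op5 (pending dropped): step 4 already fails, because op5 deq() → 63 cannot occur there
take op1, op3, op2, op5 (pending dropped): step 3 already fails, because op2 deq() → empty cannot occur there

not linearizable — minimal violating prefix: 9 events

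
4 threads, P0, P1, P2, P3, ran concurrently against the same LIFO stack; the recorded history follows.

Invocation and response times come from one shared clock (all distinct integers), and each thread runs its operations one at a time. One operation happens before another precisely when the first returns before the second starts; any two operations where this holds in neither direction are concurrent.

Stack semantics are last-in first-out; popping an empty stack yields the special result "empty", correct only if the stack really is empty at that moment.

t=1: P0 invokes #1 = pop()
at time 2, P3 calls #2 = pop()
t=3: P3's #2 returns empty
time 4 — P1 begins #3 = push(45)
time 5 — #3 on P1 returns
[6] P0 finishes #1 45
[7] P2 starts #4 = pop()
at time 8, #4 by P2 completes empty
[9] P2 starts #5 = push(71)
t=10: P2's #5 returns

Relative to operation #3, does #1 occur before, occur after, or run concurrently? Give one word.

#1 spans [1,6], #3 spans [4,5]
the intervals overlap in both directions

concurrent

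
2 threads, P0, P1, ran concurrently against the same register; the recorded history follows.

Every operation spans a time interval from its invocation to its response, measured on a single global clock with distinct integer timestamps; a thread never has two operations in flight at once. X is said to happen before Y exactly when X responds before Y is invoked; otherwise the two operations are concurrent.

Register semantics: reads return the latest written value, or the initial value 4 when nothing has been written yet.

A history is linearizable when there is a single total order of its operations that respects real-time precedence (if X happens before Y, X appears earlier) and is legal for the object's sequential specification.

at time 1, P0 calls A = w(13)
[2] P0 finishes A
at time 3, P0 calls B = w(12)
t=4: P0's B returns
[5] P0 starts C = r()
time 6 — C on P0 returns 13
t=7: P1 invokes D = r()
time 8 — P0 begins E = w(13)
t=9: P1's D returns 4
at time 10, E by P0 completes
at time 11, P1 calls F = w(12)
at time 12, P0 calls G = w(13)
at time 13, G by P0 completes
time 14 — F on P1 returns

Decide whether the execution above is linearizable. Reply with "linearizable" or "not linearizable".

the violation lands at event 6, C's response at time 6: events 1..5 linearize, events 1..6 do not
a single order respects real time; the 3 completed register operations fail replay along it
for example A, B, C fails at step 3: C r() → 13 is not legal there

not linearizable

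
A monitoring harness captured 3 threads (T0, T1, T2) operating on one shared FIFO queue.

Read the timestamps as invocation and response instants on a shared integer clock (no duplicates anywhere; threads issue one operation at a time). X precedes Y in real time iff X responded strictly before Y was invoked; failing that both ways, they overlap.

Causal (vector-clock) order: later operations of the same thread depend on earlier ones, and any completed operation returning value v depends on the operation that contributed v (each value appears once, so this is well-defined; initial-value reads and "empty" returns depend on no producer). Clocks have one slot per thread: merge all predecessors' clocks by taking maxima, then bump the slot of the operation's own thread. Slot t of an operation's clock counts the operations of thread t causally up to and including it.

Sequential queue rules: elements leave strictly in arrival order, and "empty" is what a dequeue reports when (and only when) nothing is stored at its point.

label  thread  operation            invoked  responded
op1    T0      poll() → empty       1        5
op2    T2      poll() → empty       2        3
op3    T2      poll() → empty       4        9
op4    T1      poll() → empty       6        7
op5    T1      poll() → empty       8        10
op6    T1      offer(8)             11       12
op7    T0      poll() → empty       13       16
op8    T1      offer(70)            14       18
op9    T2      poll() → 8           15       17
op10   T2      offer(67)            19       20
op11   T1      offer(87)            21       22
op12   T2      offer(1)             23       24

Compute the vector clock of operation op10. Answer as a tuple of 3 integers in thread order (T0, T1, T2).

(0, 3, 4)

invoked at 2, op2 has no predecessors; its own T2 bump gives (0, 0, 1)
invoked at 6, op4 has no predecessors; its own T1 bump gives (0, 1, 0)
invoked at 1, op1 has no predecessors; its own T0 bump gives (1, 0, 0)
op3 (invocation 4): componentwise max over VC(op2)=(0, 0, 1), +1 at T2, giving (0, 0, 2)
op5 (invocation 8): componentwise max over VC(op4)=(0, 1, 0), +1 at T1, giving (0, 2, 0)
op7 (invocation 13): componentwise max over VC(op1)=(1, 0, 0), +1 at T0, giving (2, 0, 0)
op6 (invocation 11): componentwise max over VC(op5)=(0, 2, 0), +1 at T1, giving (0, 3, 0)
op8 (invocation 14): componentwise max over VC(op6)=(0, 3, 0), +1 at T1, giving (0, 4, 0)
op11 (invocation 21): componentwise max over VC(op8)=(0, 4, 0), +1 at T1, giving (0, 5, 0)
op9 (invocation 15): componentwise max over VC(op3)=(0, 0, 2), VC(op6)=(0, 3, 0), +1 at T2, giving (0, 3, 3)
op10 (invocation 19): componentwise max over VC(op9)=(0, 3, 3), +1 at T2, giving (0, 3, 4)
op12 (invocation 23): componentwise max over VC(op10)=(0, 3, 4), +1 at T2, giving (0, 3, 5)
target: VC(op10) = (0, 3, 4)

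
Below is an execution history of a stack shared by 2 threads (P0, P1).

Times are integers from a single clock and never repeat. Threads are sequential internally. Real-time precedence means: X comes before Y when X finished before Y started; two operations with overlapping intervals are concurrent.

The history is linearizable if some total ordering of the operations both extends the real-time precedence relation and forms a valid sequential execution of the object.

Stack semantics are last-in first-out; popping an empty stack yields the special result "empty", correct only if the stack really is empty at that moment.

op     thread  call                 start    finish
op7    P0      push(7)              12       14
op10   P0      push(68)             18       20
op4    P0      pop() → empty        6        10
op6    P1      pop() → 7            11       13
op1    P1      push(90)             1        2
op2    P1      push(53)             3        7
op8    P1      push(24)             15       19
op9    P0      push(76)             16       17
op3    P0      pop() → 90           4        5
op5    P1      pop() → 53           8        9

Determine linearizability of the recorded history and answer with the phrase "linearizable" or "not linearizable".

linearizable

one valid linearization: op1, op3, op2, op5, op4, op7, op6, op8, op9, op10
step 1: op1 push(90) — stack <90>
step 2: op3 pop() → 90 — stack <>
step 3: op2 push(53) — stack <53>
step 4: op5 pop() → 53 — stack <>
step 5: op4 pop() → empty — stack <>
step 6: op7 push(7) — stack <7>
step 7: op6 pop() → 7 — stack <>
step 8: op8 push(24) — stack <24>
step 9: op9 push(76) — stack <24,76>
step 10: op10 push(68) — stack <24,76,68>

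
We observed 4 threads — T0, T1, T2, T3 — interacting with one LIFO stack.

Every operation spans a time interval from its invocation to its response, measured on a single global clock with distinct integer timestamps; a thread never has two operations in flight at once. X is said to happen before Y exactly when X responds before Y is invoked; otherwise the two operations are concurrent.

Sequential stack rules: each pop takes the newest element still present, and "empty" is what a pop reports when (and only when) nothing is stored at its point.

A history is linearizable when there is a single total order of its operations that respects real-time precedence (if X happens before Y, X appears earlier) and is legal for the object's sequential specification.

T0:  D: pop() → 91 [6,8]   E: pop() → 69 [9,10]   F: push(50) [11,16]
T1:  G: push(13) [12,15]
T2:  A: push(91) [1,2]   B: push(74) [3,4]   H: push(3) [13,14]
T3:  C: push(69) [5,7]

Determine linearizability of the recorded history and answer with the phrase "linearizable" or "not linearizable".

cut after 7 events: linearizable; cut after 8 events (D responds, time 8): not linearizable
checked exhaustively: 2 real-time-consistent orders of 4 completed operations, zero legal LIFO stack replays
for example A, B, C, D fails at step 4: D pop() → 91 is not legal there
for example A, B, D, C fails at step 3: D pop() → 91 is not legal there

not linearizable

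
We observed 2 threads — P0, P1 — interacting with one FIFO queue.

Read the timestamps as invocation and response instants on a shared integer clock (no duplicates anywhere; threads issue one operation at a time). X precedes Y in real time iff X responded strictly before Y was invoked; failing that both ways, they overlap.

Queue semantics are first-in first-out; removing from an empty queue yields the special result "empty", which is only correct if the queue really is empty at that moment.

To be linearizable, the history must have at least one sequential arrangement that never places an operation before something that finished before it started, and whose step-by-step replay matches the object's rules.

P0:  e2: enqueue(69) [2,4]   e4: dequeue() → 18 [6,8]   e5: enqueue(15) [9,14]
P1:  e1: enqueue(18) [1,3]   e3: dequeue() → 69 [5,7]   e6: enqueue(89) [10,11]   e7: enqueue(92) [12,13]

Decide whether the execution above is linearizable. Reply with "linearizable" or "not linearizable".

one valid linearization: e1, e2, e4, e3, e5, e6, e7
after step 1 (e1 enqueue(18)): queue <18>
after step 2 (e2 enqueue(69)): queue <18,69>
after step 3 (e4 dequeue() → 18): queue <69>
after step 4 (e3 dequeue() → 69): queue <>
after step 5 (e5 enqueue(15)): queue <15>
after step 6 (e6 enqueue(89)): queue <15,89>
after step 7 (e7 enqueue(92)): queue <15,89,92>

linearizable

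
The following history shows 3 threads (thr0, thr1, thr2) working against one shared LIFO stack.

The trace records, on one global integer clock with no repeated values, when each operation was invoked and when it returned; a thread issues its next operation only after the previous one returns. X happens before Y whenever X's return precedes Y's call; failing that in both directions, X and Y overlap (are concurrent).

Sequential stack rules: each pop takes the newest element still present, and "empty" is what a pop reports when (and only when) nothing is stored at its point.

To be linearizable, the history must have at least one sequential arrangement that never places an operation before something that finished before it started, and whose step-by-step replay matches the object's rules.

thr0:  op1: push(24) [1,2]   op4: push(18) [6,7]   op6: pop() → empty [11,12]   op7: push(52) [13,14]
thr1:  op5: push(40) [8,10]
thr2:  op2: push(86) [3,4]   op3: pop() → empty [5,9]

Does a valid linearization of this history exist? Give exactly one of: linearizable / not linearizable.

prefix check: 1..8 passes, 1..9 fails once op3's time-9 response joins
2 orders of the 4 completed LIFO stack ops respect real time; none is legal
including or dropping the 1 pending operation (op5) in any combination fails
for example op1, op2, op3, op4 (pending dropped) fails at step 3: op3 pop() → empty is not legal there
for example op1, op2, op4, op3 (pending dropped) fails at step 4: op3 pop() → empty is not legal there

not linearizable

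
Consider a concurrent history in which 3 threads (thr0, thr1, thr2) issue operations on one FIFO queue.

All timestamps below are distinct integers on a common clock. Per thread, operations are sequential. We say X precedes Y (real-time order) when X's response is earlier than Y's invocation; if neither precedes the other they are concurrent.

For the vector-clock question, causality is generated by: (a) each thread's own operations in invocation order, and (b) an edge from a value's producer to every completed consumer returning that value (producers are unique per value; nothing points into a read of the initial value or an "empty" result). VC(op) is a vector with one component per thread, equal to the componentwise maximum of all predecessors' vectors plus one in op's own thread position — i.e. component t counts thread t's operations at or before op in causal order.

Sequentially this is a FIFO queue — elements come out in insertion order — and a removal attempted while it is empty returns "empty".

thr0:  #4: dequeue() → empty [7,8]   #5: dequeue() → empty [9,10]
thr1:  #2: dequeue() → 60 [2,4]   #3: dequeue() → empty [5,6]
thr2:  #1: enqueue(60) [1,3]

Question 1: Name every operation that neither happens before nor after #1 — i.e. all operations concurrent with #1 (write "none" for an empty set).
#1 spans [1,3]: anything still running between times 1 and 3 counts as concurrent
#2 [2,4]: concurrent
#3 [5,6]: after
#4 [7,8]: after
#5 [9,10]: after

#2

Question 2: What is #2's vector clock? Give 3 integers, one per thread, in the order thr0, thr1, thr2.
#1, invoked 1, has no incoming edges; only thr2's bump applies → (0, 0, 1)
#4, invoked 7, has no incoming edges; only thr0's bump applies → (1, 0, 0)
VC(#2, invoked at 2): max of VC(#1)=(0, 0, 1), then +1 on thread thr1 → (0, 1, 1)
VC(#5, invoked at 9): max of VC(#4)=(1, 0, 0), then +1 on thread thr0 → (2, 0, 0)
VC(#3, invoked at 5): max of VC(#2)=(0, 1, 1), then +1 on thread thr1 → (0, 2, 1)
target: VC(#2) = (0, 1, 1)

(0, 1, 1)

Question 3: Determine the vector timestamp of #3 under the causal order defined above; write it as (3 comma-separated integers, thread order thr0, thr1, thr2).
no predecessors for #1 (invoked 1): thr2 increments from zero → (0, 0, 1)
no predecessors for #4 (invoked 7): thr0 increments from zero → (1, 0, 0)
from VC(#1)=(0, 0, 1), #2 (invoked 2) maxes components and bumps thr1 → (0, 1, 1)
from VC(#4)=(1, 0, 0), #5 (invoked 9) maxes components and bumps thr0 → (2, 0, 0)
from VC(#2)=(0, 1, 1), #3 (invoked 5) maxes components and bumps thr1 → (0, 2, 1)
target: VC(#3) = (0, 2, 1)

(0, 2, 1)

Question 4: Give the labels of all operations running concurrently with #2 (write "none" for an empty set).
concurrent with #2 ([2,4]): every op whose interval crosses 2..4
#1 [1,3]: concurrent
#3 [5,6]: after
#4 [7,8]: after
#5 [9,10]: after

#1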